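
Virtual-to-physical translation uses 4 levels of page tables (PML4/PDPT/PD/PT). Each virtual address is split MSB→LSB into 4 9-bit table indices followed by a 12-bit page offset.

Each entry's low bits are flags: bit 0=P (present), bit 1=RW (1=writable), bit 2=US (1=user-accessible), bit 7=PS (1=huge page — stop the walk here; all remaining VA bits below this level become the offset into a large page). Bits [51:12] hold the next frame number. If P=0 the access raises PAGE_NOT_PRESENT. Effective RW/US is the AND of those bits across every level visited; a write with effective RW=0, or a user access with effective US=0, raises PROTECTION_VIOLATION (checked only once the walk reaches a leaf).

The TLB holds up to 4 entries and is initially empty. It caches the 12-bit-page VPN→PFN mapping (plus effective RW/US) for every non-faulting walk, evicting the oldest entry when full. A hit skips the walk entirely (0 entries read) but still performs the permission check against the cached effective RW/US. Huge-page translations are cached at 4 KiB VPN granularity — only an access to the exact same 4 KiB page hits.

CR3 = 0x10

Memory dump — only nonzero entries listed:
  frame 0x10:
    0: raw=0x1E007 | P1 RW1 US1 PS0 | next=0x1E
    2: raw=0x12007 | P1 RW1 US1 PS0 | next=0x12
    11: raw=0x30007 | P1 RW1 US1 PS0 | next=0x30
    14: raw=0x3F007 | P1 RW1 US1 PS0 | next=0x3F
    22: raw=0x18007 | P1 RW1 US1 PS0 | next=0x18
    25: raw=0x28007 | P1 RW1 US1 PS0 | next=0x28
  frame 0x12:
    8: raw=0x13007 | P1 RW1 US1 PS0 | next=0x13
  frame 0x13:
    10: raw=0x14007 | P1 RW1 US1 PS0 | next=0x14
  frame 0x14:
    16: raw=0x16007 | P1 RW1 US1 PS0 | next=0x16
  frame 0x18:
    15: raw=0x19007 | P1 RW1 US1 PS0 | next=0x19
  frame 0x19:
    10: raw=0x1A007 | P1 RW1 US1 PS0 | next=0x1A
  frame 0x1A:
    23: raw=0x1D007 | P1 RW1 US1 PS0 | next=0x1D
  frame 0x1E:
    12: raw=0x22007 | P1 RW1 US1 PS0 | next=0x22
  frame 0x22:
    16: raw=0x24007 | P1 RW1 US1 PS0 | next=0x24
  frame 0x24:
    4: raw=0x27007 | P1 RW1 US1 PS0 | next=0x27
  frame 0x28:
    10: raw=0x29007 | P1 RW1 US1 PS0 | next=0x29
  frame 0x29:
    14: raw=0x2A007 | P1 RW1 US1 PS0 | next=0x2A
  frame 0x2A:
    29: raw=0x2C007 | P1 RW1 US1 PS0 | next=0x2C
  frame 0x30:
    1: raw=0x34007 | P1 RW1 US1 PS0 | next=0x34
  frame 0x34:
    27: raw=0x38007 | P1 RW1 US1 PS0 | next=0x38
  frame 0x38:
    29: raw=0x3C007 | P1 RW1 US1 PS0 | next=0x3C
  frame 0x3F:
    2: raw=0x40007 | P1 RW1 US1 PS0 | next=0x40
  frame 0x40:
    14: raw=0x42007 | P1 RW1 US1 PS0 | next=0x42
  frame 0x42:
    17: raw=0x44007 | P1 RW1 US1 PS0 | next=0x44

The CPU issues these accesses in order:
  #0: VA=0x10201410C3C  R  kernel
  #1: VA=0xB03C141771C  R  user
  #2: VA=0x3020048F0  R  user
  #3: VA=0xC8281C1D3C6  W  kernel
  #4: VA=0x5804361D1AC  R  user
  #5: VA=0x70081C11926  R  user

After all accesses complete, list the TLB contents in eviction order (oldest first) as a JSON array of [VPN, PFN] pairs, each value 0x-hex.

Trace:
#0 VA=0x10201410C3C (r,kernel):
  L0: frame=0x10 idx=2 entry=0x12007 [P=1 RW=1 US=1 PS=0]
  L1: frame=0x12 idx=8 entry=0x13007 [P=1 RW=1 US=1 PS=0]
  L2: frame=0x13 idx=10 entry=0x14007 [P=1 RW=1 US=1 PS=0]
  L3: frame=0x14 idx=16 entry=0x16007 [P=1 RW=1 US=1 PS=0]
  ✓ 0x16C3C  — 4 lookups
#1 VA=0xB03C141771C (r,user):
  L0: frame=0x10 idx=22 entry=0x18007 [P=1 RW=1 US=1 PS=0]
  L1: frame=0x18 idx=15 entry=0x19007 [P=1 RW=1 US=1 PS=0]
  L2: frame=0x19 idx=10 entry=0x1A007 [P=1 RW=1 US=1 PS=0]
  L3: frame=0x1A idx=23 entry=0x1D007 [P=1 RW=1 US=1 PS=0]
  ✓ 0x1D71C  — 4 lookups
#2 VA=0x3020048F0 (r,user):
  L0: frame=0x10 idx=0 entry=0x1E007 [P=1 RW=1 US=1 PS=0]
  L1: frame=0x1E idx=12 entry=0x22007 [P=1 RW=1 US=1 PS=0]
  L2: frame=0x22 idx=16 entry=0x24007 [P=1 RW=1 US=1 PS=0]
  L3: frame=0x24 idx=4 entry=0x27007 [P=1 RW=1 US=1 PS=0]
  ✓ 0x278F0  — 4 lookups
#3 VA=0xC8281C1D3C6 (w,kernel):
  L0: frame=0x10 idx=25 entry=0x28007 [P=1 RW=1 US=1 PS=0]
  L1: frame=0x28 idx=10 entry=0x29007 [P=1 RW=1 US=1 PS=0]
  L2: frame=0x29 idx=14 entry=0x2A007 [P=1 RW=1 US=1 PS=0]
  L3: frame=0x2A idx=29 entry=0x2C007 [P=1 RW=1 US=1 PS=0]
  ✓ 0x2C3C6  — 4 lookups
#4 VA=0x5804361D1AC (r,user):
  L0: frame=0x10 idx=11 entry=0x30007 [P=1 RW=1 US=1 PS=0]
  L1: frame=0x30 idx=1 entry=0x34007 [P=1 RW=1 US=1 PS=0]
  L2: frame=0x34 idx=27 entry=0x38007 [P=1 RW=1 US=1 PS=0]
  L3: frame=0x38 idx=29 entry=0x3C007 [P=1 RW=1 US=1 PS=0]
  ✓ 0x3C1AC  — 4 lookups
#5 VA=0x70081C11926 (r,user):
  L0: frame=0x10 idx=14 entry=0x3F007 [P=1 RW=1 US=1 PS=0]
  L1: frame=0x3F idx=2 entry=0x40007 [P=1 RW=1 US=1 PS=0]
  L2: frame=0x40 idx=14 entry=0x42007 [P=1 RW=1 US=1 PS=0]
  L3: frame=0x42 idx=17 entry=0x44007 [P=1 RW=1 US=1 PS=0]
  ✓ 0x44926  — 4 lookups

TLB: [["0x302004", "0x27"], ["0xC8281C1D", "0x2C"], ["0x5804361D", "0x3C"], ["0x70081C11", "0x44"]]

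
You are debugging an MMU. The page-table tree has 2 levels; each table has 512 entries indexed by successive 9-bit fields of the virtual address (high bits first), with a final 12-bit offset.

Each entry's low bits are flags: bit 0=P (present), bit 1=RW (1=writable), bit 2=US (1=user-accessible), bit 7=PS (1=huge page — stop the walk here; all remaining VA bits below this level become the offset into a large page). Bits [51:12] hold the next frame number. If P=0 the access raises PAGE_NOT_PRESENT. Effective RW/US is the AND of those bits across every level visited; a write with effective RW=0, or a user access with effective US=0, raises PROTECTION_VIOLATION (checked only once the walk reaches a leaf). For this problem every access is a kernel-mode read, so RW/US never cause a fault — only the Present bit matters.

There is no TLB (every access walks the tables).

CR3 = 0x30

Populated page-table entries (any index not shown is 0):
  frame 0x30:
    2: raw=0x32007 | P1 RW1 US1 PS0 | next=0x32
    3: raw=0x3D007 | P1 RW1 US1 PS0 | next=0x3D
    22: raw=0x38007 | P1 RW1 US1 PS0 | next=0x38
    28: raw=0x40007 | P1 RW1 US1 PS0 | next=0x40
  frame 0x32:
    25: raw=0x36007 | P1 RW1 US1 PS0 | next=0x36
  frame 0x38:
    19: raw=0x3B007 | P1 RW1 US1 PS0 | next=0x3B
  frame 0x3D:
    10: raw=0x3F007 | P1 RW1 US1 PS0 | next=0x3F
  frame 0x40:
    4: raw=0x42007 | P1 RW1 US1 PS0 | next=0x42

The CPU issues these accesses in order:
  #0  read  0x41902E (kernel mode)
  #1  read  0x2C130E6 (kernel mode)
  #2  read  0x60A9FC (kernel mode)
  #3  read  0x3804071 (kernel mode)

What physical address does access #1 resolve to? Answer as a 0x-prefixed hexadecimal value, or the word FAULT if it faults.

Per-access translation:
#0 VA=0x41902E (r,kernel):
  [0] read 0x30 idx=2: raw=0x32007 flags P=1 W=1 U=1 S=0
  [1] read 0x32 idx=25: raw=0x36007 flags P=1 W=1 U=1 S=0
  ✓ 0x3602E  — 2 lookups
#1 VA=0x2C130E6 (r,kernel):
  [0] read 0x30 idx=22: raw=0x38007 flags P=1 W=1 U=1 S=0
  [1] read 0x38 idx=19: raw=0x3B007 flags P=1 W=1 U=1 S=0
  ✓ 0x3B0E6  — 2 lookups
#2 VA=0x60A9FC (r,kernel):
  [0] read 0x30 idx=3: raw=0x3D007 flags P=1 W=1 U=1 S=0
  [1] read 0x3D idx=10: raw=0x3F007 flags P=1 W=1 U=1 S=0
  ✓ 0x3F9FC  — 2 lookups
#3 VA=0x3804071 (r,kernel):
  [0] read 0x30 idx=28: raw=0x40007 flags P=1 W=1 U=1 S=0
  [1] read 0x40 idx=4: raw=0x42007 flags P=1 W=1 U=1 S=0
  ✓ 0x42071  — 2 lookups

Access #1 PA: 0x3B0E6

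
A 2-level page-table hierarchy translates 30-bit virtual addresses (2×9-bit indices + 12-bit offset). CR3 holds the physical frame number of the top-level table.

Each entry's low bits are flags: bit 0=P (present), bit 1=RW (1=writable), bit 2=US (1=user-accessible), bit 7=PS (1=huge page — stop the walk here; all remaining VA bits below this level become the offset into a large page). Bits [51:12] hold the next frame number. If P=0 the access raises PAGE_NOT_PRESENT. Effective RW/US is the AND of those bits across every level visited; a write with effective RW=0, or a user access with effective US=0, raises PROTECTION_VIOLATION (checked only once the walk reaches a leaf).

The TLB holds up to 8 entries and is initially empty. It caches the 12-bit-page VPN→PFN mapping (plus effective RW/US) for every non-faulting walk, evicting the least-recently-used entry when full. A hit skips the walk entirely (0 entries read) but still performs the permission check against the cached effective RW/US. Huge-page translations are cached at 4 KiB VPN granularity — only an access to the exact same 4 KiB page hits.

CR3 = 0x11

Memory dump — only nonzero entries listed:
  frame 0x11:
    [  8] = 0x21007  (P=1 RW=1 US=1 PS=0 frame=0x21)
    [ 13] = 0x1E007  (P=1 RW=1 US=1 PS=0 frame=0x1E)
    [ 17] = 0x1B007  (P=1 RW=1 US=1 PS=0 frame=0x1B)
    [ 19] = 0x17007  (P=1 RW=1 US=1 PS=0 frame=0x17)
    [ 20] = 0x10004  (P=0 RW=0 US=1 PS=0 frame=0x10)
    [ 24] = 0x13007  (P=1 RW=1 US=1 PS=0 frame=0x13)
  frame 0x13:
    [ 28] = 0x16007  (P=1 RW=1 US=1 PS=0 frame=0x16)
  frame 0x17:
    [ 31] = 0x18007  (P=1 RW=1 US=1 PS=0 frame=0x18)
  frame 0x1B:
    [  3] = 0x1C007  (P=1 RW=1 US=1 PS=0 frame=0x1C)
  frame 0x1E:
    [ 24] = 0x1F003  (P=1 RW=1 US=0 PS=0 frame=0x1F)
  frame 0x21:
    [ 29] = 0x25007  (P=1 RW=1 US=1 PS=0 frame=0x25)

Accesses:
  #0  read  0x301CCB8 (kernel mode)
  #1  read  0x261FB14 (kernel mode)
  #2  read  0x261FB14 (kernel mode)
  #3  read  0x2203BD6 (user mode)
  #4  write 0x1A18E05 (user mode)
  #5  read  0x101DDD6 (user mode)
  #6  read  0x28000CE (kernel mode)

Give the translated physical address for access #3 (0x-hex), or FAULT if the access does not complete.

Per-access translation:
#0 VA=0x301CCB8 (r,kernel):
  L0 @0x11[24] → 0x13007  P=1,RW=1,US=1,PS=0
  L1 @0x13[28] → 0x16007  P=1,RW=1,US=1,PS=0
  ⇒ phys 0x16CB8  [2 reads]
#1 VA=0x261FB14 (r,kernel):
  L0 @0x11[19] → 0x17007  P=1,RW=1,US=1,PS=0
  L1 @0x17[31] → 0x18007  P=1,RW=1,US=1,PS=0
  ⇒ phys 0x18B14  [2 reads]
#2 VA=0x261FB14 (r,kernel):
  TLB hit vpn=0x261F → PA=0x18B14
#3 VA=0x2203BD6 (r,user):
  L0 @0x11[17] → 0x1B007  P=1,RW=1,US=1,PS=0
  L1 @0x1B[3] → 0x1C007  P=1,RW=1,US=1,PS=0
  ⇒ phys 0x1CBD6  [2 reads]
#4 VA=0x1A18E05 (w,user):
  L0 @0x11[13] → 0x1E007  P=1,RW=1,US=1,PS=0
  L1 @0x1E[24] → 0x1F003  P=1,RW=1,US=0,PS=0
  ⇒ fault: PROTECTION_VIOLATION  — 2 lookups
#5 VA=0x101DDD6 (r,user):
  L0 @0x11[8] → 0x21007  P=1,RW=1,US=1,PS=0
  L1 @0x21[29] → 0x25007  P=1,RW=1,US=1,PS=0
  ⇒ phys 0x25DD6  [2 reads]
#6 VA=0x28000CE (r,kernel):
  L0 @0x11[20] → 0x10004  P=0,RW=0,US=1,PS=0
  ⇒ fault: PAGE_NOT_PRESENT  — 1 lookups

Access #3 PA: 0x1CBD6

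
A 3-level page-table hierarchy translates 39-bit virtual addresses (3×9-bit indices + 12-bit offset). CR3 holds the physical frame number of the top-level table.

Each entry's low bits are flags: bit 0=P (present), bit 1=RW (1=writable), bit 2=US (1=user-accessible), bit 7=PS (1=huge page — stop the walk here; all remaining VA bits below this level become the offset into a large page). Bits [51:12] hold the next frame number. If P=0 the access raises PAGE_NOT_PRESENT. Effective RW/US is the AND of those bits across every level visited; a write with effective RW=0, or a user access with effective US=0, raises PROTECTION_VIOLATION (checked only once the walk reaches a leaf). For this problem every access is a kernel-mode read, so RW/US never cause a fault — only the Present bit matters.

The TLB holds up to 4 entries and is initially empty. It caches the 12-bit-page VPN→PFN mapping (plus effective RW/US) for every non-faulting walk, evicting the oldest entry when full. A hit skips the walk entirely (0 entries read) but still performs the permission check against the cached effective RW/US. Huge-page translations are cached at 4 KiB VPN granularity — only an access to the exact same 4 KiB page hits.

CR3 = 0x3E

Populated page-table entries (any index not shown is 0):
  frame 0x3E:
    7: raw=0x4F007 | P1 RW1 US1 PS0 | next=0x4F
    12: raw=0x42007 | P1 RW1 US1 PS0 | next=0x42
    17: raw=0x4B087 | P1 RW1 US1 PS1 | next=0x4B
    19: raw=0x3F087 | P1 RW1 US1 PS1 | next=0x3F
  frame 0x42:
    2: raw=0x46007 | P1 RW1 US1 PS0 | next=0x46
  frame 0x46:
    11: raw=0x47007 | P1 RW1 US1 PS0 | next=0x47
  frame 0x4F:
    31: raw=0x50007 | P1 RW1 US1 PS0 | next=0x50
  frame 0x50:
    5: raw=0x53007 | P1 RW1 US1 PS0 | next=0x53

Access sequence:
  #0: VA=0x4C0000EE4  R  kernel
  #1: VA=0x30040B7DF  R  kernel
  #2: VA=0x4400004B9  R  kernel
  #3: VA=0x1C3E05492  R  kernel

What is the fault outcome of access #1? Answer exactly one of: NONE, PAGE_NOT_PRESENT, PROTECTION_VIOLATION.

Trace:
#0 VA=0x4C0000EE4 (r,kernel):
  L0: frame=0x3E idx=19 entry=0x3F087 [P=1 RW=1 US=1 PS=1]
  → PA=0x3FEE4 (huge @L0)  (1 entries read)
#1 VA=0x30040B7DF (r,kernel):
  L0: frame=0x3E idx=12 entry=0x42007 [P=1 RW=1 US=1 PS=0]
  L1: frame=0x42 idx=2 entry=0x46007 [P=1 RW=1 US=1 PS=0]
  L2: frame=0x46 idx=11 entry=0x47007 [P=1 RW=1 US=1 PS=0]
  → PA=0x477DF  (3 entries read)
#2 VA=0x4400004B9 (r,kernel):
  L0: frame=0x3E idx=17 entry=0x4B087 [P=1 RW=1 US=1 PS=1]
  → PA=0x4B4B9 (huge @L0)  (1 entries read)
#3 VA=0x1C3E05492 (r,kernel):
  L0: frame=0x3E idx=7 entry=0x4F007 [P=1 RW=1 US=1 PS=0]
  L1: frame=0x4F idx=31 entry=0x50007 [P=1 RW=1 US=1 PS=0]
  L2: frame=0x50 idx=5 entry=0x53007 [P=1 RW=1 US=1 PS=0]
  → PA=0x53492  (3 entries read)

Access #1 fault: NONE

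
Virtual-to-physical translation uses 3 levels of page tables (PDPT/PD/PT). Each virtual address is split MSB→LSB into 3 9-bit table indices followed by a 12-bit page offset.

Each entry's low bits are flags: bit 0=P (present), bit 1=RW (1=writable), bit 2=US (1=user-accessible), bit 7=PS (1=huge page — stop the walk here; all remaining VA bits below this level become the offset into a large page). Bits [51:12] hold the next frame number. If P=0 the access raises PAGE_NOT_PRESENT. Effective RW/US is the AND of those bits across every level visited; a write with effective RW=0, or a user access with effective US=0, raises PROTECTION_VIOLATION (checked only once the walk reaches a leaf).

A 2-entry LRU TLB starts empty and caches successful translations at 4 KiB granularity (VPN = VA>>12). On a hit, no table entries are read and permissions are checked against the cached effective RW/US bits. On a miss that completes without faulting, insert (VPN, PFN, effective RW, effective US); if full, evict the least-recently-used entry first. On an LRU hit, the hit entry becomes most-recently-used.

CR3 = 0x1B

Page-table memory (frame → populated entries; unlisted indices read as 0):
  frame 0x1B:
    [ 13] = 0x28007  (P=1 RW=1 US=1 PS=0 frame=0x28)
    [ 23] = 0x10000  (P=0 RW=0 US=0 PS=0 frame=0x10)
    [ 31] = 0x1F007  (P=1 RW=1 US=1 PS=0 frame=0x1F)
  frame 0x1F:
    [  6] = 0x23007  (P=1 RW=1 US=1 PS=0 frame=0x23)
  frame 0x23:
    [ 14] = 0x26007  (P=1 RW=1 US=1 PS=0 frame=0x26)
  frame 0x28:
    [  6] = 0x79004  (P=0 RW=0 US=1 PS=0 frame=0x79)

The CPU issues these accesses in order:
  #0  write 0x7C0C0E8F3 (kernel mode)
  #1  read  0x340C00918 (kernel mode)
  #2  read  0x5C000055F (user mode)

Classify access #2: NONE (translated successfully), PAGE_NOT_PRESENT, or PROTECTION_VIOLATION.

Per-access translation:
#0 VA=0x7C0C0E8F3 (w,kernel):
  lvl0: tbl 0x1B, slot 31 ⇒ 0x1F007 (P1/RW1/US1/PS0)
  lvl1: tbl 0x1F, slot 6 ⇒ 0x23007 (P1/RW1/US1/PS0)
  lvl2: tbl 0x23, slot 14 ⇒ 0x26007 (P1/RW1/US1/PS0)
  ✓ 0x268F3  — 3 lookups
#1 VA=0x340C00918 (r,kernel):
  lvl0: tbl 0x1B, slot 13 ⇒ 0x28007 (P1/RW1/US1/PS0)
  lvl1: tbl 0x28, slot 6 ⇒ 0x79004 (P0/RW0/US1/PS0)
  ✗ PAGE_NOT_PRESENT  [2 reads]
#2 VA=0x5C000055F (r,user):
  lvl0: tbl 0x1B, slot 23 ⇒ 0x10000 (P0/RW0/US0/PS0)
  ✗ PAGE_NOT_PRESENT  [1 reads]

Access #2 fault: PAGE_NOT_PRESENT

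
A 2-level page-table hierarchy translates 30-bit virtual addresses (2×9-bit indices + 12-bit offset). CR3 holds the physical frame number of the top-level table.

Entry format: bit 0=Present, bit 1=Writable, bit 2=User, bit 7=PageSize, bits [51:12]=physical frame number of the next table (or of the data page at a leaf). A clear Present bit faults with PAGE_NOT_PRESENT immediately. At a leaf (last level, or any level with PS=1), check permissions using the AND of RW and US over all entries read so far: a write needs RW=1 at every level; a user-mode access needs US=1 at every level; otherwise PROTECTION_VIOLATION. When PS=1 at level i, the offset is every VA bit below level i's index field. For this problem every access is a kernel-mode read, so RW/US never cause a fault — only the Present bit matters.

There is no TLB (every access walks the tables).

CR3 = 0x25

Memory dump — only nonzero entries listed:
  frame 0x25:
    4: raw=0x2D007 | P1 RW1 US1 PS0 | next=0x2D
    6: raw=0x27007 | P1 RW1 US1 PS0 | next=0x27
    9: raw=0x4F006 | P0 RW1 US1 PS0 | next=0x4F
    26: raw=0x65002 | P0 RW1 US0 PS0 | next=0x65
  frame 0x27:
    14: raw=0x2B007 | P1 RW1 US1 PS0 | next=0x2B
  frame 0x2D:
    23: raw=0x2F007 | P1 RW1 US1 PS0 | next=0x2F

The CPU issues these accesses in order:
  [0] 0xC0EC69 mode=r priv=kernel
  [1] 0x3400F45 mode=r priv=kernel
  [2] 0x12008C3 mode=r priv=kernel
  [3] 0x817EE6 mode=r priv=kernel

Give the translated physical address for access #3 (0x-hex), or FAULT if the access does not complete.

Per-access translation:
#0 VA=0xC0EC69 (r,kernel):
  [0] read 0x25 idx=6: raw=0x27007 flags P=1 W=1 U=1 S=0
  [1] read 0x27 idx=14: raw=0x2B007 flags P=1 W=1 U=1 S=0
  → PA=0x2BC69  (2 entries read)
#1 VA=0x3400F45 (r,kernel):
  [0] read 0x25 idx=26: raw=0x65002 flags P=0 W=1 U=0 S=0
  → PAGE_NOT_PRESENT  (1 entries read)
#2 VA=0x12008C3 (r,kernel):
  [0] read 0x25 idx=9: raw=0x4F006 flags P=0 W=1 U=1 S=0
  → PAGE_NOT_PRESENT  (1 entries read)
#3 VA=0x817EE6 (r,kernel):
  [0] read 0x25 idx=4: raw=0x2D007 flags P=1 W=1 U=1 S=0
  [1] read 0x2D idx=23: raw=0x2F007 flags P=1 W=1 U=1 S=0
  → PA=0x2FEE6  (2 entries read)

Access #3 PA: 0x2FEE6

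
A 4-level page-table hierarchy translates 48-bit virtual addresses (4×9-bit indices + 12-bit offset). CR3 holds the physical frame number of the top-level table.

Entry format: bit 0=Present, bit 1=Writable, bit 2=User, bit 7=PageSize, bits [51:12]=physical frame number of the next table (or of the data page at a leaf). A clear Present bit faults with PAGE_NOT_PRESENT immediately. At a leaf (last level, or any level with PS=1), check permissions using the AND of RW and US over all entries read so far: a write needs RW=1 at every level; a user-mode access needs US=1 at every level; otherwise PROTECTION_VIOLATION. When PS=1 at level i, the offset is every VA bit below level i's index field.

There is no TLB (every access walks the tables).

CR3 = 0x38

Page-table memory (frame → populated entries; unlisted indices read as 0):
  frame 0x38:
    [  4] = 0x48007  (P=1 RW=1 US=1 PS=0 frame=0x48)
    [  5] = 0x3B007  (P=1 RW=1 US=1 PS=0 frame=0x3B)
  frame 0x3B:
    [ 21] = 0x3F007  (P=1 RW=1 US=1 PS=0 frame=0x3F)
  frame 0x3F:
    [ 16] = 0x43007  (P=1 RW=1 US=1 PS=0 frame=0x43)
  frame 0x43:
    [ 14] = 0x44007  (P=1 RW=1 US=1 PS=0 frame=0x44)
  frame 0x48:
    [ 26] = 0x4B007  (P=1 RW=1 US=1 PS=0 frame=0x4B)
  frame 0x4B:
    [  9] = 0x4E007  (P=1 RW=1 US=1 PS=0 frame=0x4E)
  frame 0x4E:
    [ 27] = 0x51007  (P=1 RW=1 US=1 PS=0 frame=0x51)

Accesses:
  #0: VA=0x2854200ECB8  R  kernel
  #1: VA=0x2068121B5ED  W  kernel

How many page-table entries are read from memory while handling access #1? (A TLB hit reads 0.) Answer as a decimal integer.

Walk each access:
#0 VA=0x2854200ECB8 (r,kernel):
  L0 @0x38[5] → 0x3B007  P=1,RW=1,US=1,PS=0
  L1 @0x3B[21] → 0x3F007  P=1,RW=1,US=1,PS=0
  L2 @0x3F[16] → 0x43007  P=1,RW=1,US=1,PS=0
  L3 @0x43[14] → 0x44007  P=1,RW=1,US=1,PS=0
  ✓ 0x44CB8  — 4 lookups
#1 VA=0x2068121B5ED (w,kernel):
  L0 @0x38[4] → 0x48007  P=1,RW=1,US=1,PS=0
  L1 @0x48[26] → 0x4B007  P=1,RW=1,US=1,PS=0
  L2 @0x4B[9] → 0x4E007  P=1,RW=1,US=1,PS=0
  L3 @0x4E[27] → 0x51007  P=1,RW=1,US=1,PS=0
  ✓ 0x515ED  — 4 lookups

Entries read for #1: 4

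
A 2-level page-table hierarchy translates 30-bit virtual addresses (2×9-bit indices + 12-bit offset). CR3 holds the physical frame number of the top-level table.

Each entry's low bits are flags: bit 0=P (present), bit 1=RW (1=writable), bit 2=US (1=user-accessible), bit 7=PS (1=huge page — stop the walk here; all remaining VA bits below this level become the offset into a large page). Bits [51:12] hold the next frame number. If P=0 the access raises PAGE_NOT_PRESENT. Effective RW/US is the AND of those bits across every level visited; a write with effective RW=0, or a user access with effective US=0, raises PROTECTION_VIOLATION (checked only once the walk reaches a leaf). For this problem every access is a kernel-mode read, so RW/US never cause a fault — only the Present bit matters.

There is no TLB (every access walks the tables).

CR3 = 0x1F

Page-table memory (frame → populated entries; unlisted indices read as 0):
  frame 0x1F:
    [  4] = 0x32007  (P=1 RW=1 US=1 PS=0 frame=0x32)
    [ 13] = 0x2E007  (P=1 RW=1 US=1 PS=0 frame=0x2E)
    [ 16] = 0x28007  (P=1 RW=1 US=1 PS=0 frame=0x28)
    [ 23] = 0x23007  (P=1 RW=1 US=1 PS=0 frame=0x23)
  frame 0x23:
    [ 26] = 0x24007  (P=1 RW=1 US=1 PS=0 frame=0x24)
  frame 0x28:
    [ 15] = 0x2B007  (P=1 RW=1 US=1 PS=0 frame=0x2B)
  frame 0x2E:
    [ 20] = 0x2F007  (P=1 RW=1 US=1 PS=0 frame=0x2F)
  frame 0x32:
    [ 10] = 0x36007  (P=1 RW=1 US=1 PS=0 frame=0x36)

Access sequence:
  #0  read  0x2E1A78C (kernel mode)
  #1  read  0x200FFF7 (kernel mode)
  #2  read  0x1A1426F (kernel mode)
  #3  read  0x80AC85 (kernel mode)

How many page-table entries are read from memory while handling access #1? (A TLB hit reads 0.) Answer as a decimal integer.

Trace:
#0 VA=0x2E1A78C (r,kernel):
  lvl0: tbl 0x1F, slot 23 ⇒ 0x23007 (P1/RW1/US1/PS0)
  lvl1: tbl 0x23, slot 26 ⇒ 0x24007 (P1/RW1/US1/PS0)
  ✓ 0x2478C  — 2 lookups
#1 VA=0x200FFF7 (r,kernel):
  lvl0: tbl 0x1F, slot 16 ⇒ 0x28007 (P1/RW1/US1/PS0)
  lvl1: tbl 0x28, slot 15 ⇒ 0x2B007 (P1/RW1/US1/PS0)
  ✓ 0x2BFF7  — 2 lookups
#2 VA=0x1A1426F (r,kernel):
  lvl0: tbl 0x1F, slot 13 ⇒ 0x2E007 (P1/RW1/US1/PS0)
  lvl1: tbl 0x2E, slot 20 ⇒ 0x2F007 (P1/RW1/US1/PS0)
  ✓ 0x2F26F  — 2 lookups
#3 VA=0x80AC85 (r,kernel):
  lvl0: tbl 0x1F, slot 4 ⇒ 0x32007 (P1/RW1/US1/PS0)
  lvl1: tbl 0x32, slot 10 ⇒ 0x36007 (P1/RW1/US1/PS0)
  ✓ 0x36C85  — 2 lookups

Entries read for #1: 2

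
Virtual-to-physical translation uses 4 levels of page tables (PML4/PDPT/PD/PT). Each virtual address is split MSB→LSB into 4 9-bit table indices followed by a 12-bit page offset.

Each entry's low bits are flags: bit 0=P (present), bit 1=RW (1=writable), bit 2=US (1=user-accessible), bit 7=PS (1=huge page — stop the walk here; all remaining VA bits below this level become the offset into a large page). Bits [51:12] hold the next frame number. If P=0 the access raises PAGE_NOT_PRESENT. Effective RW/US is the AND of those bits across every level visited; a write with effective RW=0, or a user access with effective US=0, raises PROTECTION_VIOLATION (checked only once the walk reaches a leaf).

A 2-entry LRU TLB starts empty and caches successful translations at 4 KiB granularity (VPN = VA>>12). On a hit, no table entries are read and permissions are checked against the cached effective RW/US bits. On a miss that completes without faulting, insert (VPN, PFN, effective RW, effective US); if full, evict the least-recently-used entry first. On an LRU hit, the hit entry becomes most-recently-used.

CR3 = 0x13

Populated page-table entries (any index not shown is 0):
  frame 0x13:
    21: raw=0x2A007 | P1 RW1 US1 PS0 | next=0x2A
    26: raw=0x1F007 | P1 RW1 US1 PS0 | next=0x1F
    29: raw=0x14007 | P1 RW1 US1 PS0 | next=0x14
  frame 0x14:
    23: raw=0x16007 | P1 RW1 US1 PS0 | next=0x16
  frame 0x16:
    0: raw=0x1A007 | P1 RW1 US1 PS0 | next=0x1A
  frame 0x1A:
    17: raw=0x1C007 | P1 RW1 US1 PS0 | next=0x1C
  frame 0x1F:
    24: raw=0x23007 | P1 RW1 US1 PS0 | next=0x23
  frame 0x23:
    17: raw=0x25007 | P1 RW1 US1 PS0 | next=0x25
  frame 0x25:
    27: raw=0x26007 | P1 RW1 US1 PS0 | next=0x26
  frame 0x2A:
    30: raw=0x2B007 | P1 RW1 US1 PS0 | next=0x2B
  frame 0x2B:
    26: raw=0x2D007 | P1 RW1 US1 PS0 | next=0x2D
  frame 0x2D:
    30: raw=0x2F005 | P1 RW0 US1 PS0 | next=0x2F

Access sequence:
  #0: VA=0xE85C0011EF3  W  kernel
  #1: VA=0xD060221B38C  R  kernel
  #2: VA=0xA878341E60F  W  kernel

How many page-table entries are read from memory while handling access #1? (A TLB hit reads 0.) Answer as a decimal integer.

Trace:
#0 VA=0xE85C0011EF3 (w,kernel):
  [0] read 0x13 idx=29: raw=0x14007 flags P=1 W=1 U=1 S=0
  [1] read 0x14 idx=23: raw=0x16007 flags P=1 W=1 U=1 S=0
  [2] read 0x16 idx=0: raw=0x1A007 flags P=1 W=1 U=1 S=0
  [3] read 0x1A idx=17: raw=0x1C007 flags P=1 W=1 U=1 S=0
  ⇒ phys 0x1CEF3  [4 reads]
#1 VA=0xD060221B38C (r,kernel):
  [0] read 0x13 idx=26: raw=0x1F007 flags P=1 W=1 U=1 S=0
  [1] read 0x1F idx=24: raw=0x23007 flags P=1 W=1 U=1 S=0
  [2] read 0x23 idx=17: raw=0x25007 flags P=1 W=1 U=1 S=0
  [3] read 0x25 idx=27: raw=0x26007 flags P=1 W=1 U=1 S=0
  ⇒ phys 0x2638C  [4 reads]
#2 VA=0xA878341E60F (w,kernel):
  [0] read 0x13 idx=21: raw=0x2A007 flags P=1 W=1 U=1 S=0
  [1] read 0x2A idx=30: raw=0x2B007 flags P=1 W=1 U=1 S=0
  [2] read 0x2B idx=26: raw=0x2D007 flags P=1 W=1 U=1 S=0
  [3] read 0x2D idx=30: raw=0x2F005 flags P=1 W=0 U=1 S=0
  ⇒ fault: PROTECTION_VIOLATION  — 4 lookups

Entries read for #1: 4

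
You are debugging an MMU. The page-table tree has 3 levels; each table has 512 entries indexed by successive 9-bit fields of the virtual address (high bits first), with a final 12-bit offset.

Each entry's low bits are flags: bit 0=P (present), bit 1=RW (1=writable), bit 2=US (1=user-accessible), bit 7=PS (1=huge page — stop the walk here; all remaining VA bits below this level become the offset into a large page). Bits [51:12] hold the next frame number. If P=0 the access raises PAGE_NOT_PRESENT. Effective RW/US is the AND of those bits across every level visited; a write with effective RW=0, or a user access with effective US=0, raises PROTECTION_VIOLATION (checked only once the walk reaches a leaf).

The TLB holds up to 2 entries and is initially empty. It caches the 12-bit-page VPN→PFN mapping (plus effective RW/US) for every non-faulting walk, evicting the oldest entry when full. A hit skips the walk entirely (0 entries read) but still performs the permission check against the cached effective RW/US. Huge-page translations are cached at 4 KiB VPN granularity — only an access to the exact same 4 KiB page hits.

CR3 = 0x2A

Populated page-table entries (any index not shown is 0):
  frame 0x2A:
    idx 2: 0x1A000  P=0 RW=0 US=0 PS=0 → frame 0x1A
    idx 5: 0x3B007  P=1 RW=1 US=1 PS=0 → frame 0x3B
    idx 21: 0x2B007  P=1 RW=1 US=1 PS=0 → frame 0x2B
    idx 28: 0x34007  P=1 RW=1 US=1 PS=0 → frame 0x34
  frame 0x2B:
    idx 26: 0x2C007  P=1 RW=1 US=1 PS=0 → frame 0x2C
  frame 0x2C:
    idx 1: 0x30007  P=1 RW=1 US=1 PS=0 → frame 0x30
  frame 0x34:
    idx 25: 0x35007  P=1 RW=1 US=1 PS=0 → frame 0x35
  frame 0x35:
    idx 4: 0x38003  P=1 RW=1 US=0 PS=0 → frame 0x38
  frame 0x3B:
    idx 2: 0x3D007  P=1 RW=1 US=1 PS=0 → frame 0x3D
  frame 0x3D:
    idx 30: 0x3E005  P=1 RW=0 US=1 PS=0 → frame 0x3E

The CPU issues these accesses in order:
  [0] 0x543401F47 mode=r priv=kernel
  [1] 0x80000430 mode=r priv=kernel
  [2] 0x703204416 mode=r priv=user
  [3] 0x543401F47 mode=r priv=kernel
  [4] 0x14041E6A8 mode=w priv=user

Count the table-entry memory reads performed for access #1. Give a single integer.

Walk each access:
#0 VA=0x543401F47 (r,kernel):
  L0: frame=0x2A idx=21 entry=0x2B007 [P=1 RW=1 US=1 PS=0]
  L1: frame=0x2B idx=26 entry=0x2C007 [P=1 RW=1 US=1 PS=0]
  L2: frame=0x2C idx=1 entry=0x30007 [P=1 RW=1 US=1 PS=0]
  ✓ 0x30F47  — 3 lookups
#1 VA=0x80000430 (r,kernel):
  L0: frame=0x2A idx=2 entry=0x1A000 [P=0 RW=0 US=0 PS=0]
  ⇒ fault: PAGE_NOT_PRESENT  — 1 lookups
#2 VA=0x703204416 (r,user):
  L0: frame=0x2A idx=28 entry=0x34007 [P=1 RW=1 US=1 PS=0]
  L1: frame=0x34 idx=25 entry=0x35007 [P=1 RW=1 US=1 PS=0]
  L2: frame=0x35 idx=4 entry=0x38003 [P=1 RW=1 US=0 PS=0]
  ⇒ fault: PROTECTION_VIOLATION  — 3 lookups
#3 VA=0x543401F47 (r,kernel):
  TLB hit vpn=0x543401 → PA=0x30F47
#4 VA=0x14041E6A8 (w,user):
  L0: frame=0x2A idx=5 entry=0x3B007 [P=1 RW=1 US=1 PS=0]
  L1: frame=0x3B idx=2 entry=0x3D007 [P=1 RW=1 US=1 PS=0]
  L2: frame=0x3D idx=30 entry=0x3E005 [P=1 RW=0 US=1 PS=0]
  ⇒ fault: PROTECTION_VIOLATION  — 3 lookups

Entries read for #1: 1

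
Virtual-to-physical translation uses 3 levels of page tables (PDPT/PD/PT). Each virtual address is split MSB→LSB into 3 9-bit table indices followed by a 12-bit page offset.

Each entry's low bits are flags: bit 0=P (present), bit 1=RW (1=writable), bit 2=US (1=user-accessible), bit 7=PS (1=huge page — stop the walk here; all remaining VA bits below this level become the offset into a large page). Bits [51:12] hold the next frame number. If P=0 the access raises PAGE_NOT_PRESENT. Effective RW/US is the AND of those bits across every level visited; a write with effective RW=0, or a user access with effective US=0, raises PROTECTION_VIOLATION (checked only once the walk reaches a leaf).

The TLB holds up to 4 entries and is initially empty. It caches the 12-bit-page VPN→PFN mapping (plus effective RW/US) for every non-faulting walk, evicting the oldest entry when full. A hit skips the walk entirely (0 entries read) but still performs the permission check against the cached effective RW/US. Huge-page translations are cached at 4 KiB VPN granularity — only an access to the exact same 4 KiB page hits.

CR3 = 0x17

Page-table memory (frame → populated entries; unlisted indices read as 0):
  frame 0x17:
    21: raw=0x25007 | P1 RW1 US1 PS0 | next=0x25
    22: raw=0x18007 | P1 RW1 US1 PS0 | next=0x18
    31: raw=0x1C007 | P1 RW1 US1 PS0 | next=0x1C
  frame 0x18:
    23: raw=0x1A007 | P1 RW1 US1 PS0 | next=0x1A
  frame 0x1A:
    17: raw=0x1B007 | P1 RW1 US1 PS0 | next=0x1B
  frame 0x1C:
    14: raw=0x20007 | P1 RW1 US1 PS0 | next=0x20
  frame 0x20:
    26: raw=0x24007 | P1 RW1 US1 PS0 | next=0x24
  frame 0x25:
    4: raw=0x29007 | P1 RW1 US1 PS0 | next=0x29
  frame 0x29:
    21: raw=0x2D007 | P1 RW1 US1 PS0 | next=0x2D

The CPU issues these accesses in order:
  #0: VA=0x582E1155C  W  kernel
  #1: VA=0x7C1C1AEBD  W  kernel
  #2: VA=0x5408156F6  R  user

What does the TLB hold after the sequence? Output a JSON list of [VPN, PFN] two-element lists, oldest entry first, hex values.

Trace:
#0 VA=0x582E1155C (w,kernel):
  L0 @0x17[22] → 0x18007  P=1,RW=1,US=1,PS=0
  L1 @0x18[23] → 0x1A007  P=1,RW=1,US=1,PS=0
  L2 @0x1A[17] → 0x1B007  P=1,RW=1,US=1,PS=0
  ⇒ phys 0x1B55C  [3 reads]
#1 VA=0x7C1C1AEBD (w,kernel):
  L0 @0x17[31] → 0x1C007  P=1,RW=1,US=1,PS=0
  L1 @0x1C[14] → 0x20007  P=1,RW=1,US=1,PS=0
  L2 @0x20[26] → 0x24007  P=1,RW=1,US=1,PS=0
  ⇒ phys 0x24EBD  [3 reads]
#2 VA=0x5408156F6 (r,user):
  L0 @0x17[21] → 0x25007  P=1,RW=1,US=1,PS=0
  L1 @0x25[4] → 0x29007  P=1,RW=1,US=1,PS=0
  L2 @0x29[21] → 0x2D007  P=1,RW=1,US=1,PS=0
  ⇒ phys 0x2D6F6  [3 reads]

TLB: [["0x582E11", "0x1B"], ["0x7C1C1A", "0x24"], ["0x540815", "0x2D"]]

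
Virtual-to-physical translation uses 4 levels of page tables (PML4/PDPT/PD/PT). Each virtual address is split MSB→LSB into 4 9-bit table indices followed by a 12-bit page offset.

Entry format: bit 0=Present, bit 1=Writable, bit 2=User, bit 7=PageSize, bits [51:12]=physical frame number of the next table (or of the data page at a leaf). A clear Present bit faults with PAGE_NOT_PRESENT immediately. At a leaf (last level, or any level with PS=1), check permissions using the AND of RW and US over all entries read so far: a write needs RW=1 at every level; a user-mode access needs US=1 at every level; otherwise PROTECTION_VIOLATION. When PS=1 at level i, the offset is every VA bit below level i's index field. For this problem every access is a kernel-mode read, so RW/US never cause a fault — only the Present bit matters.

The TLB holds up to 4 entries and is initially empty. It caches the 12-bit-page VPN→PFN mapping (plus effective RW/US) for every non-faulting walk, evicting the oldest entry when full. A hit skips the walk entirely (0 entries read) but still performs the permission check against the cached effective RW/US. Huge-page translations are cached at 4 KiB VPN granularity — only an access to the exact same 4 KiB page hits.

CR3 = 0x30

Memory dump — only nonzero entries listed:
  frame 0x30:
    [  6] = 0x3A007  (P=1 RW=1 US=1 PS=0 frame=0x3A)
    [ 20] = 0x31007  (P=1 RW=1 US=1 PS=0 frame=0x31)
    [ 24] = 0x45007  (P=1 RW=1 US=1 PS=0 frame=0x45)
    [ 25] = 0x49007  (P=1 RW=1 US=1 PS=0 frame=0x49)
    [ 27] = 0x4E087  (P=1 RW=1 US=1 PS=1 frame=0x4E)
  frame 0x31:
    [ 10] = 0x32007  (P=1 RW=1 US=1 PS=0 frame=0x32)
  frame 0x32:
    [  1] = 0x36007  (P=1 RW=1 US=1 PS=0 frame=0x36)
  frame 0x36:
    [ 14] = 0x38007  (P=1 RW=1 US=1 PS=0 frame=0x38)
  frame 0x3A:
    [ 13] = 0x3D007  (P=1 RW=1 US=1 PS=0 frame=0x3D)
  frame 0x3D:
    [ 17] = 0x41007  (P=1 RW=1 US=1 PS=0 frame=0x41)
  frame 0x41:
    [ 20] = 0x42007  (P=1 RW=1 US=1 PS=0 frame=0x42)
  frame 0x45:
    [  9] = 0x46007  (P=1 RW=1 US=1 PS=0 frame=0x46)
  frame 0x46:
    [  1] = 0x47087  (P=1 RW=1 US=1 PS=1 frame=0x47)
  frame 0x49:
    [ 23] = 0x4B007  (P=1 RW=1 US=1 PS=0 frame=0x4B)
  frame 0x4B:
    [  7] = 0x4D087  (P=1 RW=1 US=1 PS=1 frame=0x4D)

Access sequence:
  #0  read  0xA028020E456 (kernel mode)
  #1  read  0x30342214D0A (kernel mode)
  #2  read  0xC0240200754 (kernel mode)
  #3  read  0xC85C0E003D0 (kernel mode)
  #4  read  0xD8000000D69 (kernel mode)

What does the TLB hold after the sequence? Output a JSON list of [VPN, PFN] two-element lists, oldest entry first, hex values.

Walk each access:
#0 VA=0xA028020E456 (r,kernel):
  L0: frame=0x30 idx=20 entry=0x31007 [P=1 RW=1 US=1 PS=0]
  L1: frame=0x31 idx=10 entry=0x32007 [P=1 RW=1 US=1 PS=0]
  L2: frame=0x32 idx=1 entry=0x36007 [P=1 RW=1 US=1 PS=0]
  L3: frame=0x36 idx=14 entry=0x38007 [P=1 RW=1 US=1 PS=0]
  → PA=0x38456  (4 entries read)
#1 VA=0x30342214D0A (r,kernel):
  L0: frame=0x30 idx=6 entry=0x3A007 [P=1 RW=1 US=1 PS=0]
  L1: frame=0x3A idx=13 entry=0x3D007 [P=1 RW=1 US=1 PS=0]
  L2: frame=0x3D idx=17 entry=0x41007 [P=1 RW=1 US=1 PS=0]
  L3: frame=0x41 idx=20 entry=0x42007 [P=1 RW=1 US=1 PS=0]
  → PA=0x42D0A  (4 entries read)
#2 VA=0xC0240200754 (r,kernel):
  L0: frame=0x30 idx=24 entry=0x45007 [P=1 RW=1 US=1 PS=0]
  L1: frame=0x45 idx=9 entry=0x46007 [P=1 RW=1 US=1 PS=0]
  L2: frame=0x46 idx=1 entry=0x47087 [P=1 RW=1 US=1 PS=1]
  → PA=0x47754 (huge @L2)  (3 entries read)
#3 VA=0xC85C0E003D0 (r,kernel):
  L0: frame=0x30 idx=25 entry=0x49007 [P=1 RW=1 US=1 PS=0]
  L1: frame=0x49 idx=23 entry=0x4B007 [P=1 RW=1 US=1 PS=0]
  L2: frame=0x4B idx=7 entry=0x4D087 [P=1 RW=1 US=1 PS=1]
  → PA=0x4D3D0 (huge @L2)  (3 entries read)
#4 VA=0xD8000000D69 (r,kernel):
  L0: frame=0x30 idx=27 entry=0x4E087 [P=1 RW=1 US=1 PS=1]
  → PA=0x4ED69 (huge @L0)  (1 entries read)

TLB: [["0x30342214", "0x42"], ["0xC0240200", "0x47"], ["0xC85C0E00", "0x4D"], ["0xD8000000", "0x4E"]]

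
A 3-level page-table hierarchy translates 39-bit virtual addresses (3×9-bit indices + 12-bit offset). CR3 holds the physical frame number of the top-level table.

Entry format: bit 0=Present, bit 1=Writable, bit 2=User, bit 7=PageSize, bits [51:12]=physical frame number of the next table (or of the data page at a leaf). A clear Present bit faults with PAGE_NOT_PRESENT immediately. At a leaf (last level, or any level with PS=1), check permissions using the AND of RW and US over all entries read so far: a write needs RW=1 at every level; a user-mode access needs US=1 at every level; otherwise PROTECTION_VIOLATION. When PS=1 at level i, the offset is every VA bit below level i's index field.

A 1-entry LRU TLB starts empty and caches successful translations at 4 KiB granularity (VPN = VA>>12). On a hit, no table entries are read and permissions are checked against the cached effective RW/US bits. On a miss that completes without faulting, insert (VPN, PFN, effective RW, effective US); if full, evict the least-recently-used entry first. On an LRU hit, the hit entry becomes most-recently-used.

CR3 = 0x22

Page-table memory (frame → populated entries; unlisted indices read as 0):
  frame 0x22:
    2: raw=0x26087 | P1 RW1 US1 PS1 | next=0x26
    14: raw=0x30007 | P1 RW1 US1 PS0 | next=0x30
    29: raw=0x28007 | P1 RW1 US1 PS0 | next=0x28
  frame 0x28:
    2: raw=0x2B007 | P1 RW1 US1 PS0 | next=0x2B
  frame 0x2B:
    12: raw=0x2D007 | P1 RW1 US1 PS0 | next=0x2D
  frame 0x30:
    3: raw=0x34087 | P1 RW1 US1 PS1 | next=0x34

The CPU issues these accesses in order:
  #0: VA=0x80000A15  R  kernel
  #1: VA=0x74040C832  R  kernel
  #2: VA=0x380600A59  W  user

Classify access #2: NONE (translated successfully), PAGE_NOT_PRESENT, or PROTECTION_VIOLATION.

Per-access translation:
#0 VA=0x80000A15 (r,kernel):
  [0] read 0x22 idx=2: raw=0x26087 flags P=1 W=1 U=1 S=1
  → PA=0x26A15 (huge @L0)  (1 entries read)
#1 VA=0x74040C832 (r,kernel):
  [0] read 0x22 idx=29: raw=0x28007 flags P=1 W=1 U=1 S=0
  [1] read 0x28 idx=2: raw=0x2B007 flags P=1 W=1 U=1 S=0
  [2] read 0x2B idx=12: raw=0x2D007 flags P=1 W=1 U=1 S=0
  → PA=0x2D832  (3 entries read)
#2 VA=0x380600A59 (w,user):
  [0] read 0x22 idx=14: raw=0x30007 flags P=1 W=1 U=1 S=0
  [1] read 0x30 idx=3: raw=0x34087 flags P=1 W=1 U=1 S=1
  → PA=0x34A59 (huge @L1)  (2 entries read)

Access #2 fault: NONE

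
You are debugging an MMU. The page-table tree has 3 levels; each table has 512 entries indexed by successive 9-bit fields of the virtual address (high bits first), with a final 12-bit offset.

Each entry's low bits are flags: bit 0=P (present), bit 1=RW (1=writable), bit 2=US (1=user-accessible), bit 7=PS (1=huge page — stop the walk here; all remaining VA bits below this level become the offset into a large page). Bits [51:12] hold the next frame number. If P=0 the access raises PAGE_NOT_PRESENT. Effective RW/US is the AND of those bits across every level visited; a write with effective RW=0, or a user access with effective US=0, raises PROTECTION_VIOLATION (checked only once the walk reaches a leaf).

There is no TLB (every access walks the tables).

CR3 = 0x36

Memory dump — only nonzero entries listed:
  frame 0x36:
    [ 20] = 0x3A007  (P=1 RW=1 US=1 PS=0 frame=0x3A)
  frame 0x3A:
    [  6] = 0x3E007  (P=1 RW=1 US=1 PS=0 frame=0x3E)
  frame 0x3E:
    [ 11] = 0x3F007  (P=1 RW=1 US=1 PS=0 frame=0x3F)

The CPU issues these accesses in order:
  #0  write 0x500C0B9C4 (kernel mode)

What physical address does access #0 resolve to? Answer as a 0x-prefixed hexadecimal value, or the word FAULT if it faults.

Trace:
#0 VA=0x500C0B9C4 (w,kernel):
  L0: frame=0x36 idx=20 entry=0x3A007 [P=1 RW=1 US=1 PS=0]
  L1: frame=0x3A idx=6 entry=0x3E007 [P=1 RW=1 US=1 PS=0]
  L2: frame=0x3E idx=11 entry=0x3F007 [P=1 RW=1 US=1 PS=0]
  ⇒ phys 0x3F9C4  [3 reads]

Access #0 PA: 0x3F9C4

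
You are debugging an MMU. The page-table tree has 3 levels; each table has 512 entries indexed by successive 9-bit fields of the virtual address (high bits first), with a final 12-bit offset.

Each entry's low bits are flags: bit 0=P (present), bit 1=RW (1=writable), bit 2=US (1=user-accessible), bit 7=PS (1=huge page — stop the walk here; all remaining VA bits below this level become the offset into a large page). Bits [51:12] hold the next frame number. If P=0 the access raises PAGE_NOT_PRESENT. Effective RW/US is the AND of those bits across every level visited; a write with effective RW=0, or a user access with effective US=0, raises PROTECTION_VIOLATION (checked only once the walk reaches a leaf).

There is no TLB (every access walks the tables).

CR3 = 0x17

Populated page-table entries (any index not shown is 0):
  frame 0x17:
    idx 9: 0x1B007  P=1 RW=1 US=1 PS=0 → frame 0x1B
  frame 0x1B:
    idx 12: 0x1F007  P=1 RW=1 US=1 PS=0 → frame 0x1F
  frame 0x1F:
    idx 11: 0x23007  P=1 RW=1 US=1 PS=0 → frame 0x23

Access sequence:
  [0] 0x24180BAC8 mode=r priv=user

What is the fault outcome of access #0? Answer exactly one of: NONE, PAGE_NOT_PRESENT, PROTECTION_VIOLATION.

Trace:
#0 VA=0x24180BAC8 (r,user):
  L0: frame=0x17 idx=9 entry=0x1B007 [P=1 RW=1 US=1 PS=0]
  L1: frame=0x1B idx=12 entry=0x1F007 [P=1 RW=1 US=1 PS=0]
  L2: frame=0x1F idx=11 entry=0x23007 [P=1 RW=1 US=1 PS=0]
  ⇒ phys 0x23AC8  [3 reads]

Access #0 fault: NONE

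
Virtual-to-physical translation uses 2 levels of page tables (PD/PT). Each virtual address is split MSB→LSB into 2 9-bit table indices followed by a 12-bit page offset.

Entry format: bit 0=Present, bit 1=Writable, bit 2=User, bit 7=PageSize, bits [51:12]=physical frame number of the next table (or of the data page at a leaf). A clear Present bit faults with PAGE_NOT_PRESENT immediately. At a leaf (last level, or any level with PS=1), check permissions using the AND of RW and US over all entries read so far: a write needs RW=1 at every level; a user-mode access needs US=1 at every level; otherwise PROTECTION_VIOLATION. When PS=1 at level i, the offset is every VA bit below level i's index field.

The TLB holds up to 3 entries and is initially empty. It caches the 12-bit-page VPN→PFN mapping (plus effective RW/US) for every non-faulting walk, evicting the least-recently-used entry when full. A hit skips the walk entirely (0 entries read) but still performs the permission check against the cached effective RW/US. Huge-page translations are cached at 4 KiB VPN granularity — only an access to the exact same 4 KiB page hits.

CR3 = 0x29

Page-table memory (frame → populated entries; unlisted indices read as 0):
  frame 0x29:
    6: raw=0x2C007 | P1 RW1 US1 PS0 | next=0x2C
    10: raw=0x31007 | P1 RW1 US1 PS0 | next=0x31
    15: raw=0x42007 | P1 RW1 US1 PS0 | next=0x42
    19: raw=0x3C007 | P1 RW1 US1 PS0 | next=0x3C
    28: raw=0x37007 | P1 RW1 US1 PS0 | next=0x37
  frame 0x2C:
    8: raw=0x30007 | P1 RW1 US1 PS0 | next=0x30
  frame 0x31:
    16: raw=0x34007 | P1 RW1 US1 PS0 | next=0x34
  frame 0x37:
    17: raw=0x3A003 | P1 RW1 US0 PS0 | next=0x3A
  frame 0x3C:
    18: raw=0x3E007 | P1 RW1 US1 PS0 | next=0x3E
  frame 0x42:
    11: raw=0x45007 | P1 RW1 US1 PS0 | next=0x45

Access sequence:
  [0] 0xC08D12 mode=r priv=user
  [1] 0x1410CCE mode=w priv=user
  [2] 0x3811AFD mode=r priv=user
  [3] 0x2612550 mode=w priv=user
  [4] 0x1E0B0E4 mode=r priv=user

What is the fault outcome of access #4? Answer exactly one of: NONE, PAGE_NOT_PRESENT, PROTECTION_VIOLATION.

Walk each access:
#0 VA=0xC08D12 (r,user):
  L0 @0x29[6] → 0x2C007  P=1,RW=1,US=1,PS=0
  L1 @0x2C[8] → 0x30007  P=1,RW=1,US=1,PS=0
  ⇒ phys 0x30D12  [2 reads]
#1 VA=0x1410CCE (w,user):
  L0 @0x29[10] → 0x31007  P=1,RW=1,US=1,PS=0
  L1 @0x31[16] → 0x34007  P=1,RW=1,US=1,PS=0
  ⇒ phys 0x34CCE  [2 reads]
#2 VA=0x3811AFD (r,user):
  L0 @0x29[28] → 0x37007  P=1,RW=1,US=1,PS=0
  L1 @0x37[17] → 0x3A003  P=1,RW=1,US=0,PS=0
  ⇒ fault: PROTECTION_VIOLATION  — 2 lookups
#3 VA=0x2612550 (w,user):
  L0 @0x29[19] → 0x3C007  P=1,RW=1,US=1,PS=0
  L1 @0x3C[18] → 0x3E007  P=1,RW=1,US=1,PS=0
  ⇒ phys 0x3E550  [2 reads]
#4 VA=0x1E0B0E4 (r,user):
  L0 @0x29[15] → 0x42007  P=1,RW=1,US=1,PS=0
  L1 @0x42[11] → 0x45007  P=1,RW=1,US=1,PS=0
  ⇒ phys 0x450E4  [2 reads]

Access #4 fault: NONE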